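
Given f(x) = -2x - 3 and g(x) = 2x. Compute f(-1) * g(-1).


2


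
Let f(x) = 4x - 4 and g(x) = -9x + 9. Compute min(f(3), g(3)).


f(3) = 8
g(3) = -18
min = -18

-18


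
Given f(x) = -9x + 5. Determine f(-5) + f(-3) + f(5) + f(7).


f(-5) = 50
f(-3) = 32
f(5) = -40
f(7) = -58
Sum = -16

-16


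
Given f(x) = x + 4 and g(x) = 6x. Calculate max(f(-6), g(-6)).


-2


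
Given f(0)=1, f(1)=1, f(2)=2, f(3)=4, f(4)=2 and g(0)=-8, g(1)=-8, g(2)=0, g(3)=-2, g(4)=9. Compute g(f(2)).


f(2) = 2
g(2) = 0

0


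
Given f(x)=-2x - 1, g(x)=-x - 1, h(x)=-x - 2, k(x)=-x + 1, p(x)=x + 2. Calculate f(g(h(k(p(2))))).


p(2) = 4
k(4) = -3
h(-3) = 1
g(1) = -2
f(-2) = 3

3


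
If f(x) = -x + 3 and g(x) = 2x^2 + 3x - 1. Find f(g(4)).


g(4) = 43
f(43) = -40

-40


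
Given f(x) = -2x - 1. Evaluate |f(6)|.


f(6) = -13
|-13| = 13

13


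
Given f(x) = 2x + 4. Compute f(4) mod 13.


f(4) = 12
12 mod 13 = 12

12


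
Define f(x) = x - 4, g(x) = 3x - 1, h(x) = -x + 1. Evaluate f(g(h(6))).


h(6) = -5
g(-5) = -16
f(-16) = -20

-20


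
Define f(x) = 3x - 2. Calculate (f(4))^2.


f(4) = 10
(10)^2 = 100

100


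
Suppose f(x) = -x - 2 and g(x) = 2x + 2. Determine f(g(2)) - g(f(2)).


f(g(2)) = -8
g(f(2)) = -6
Difference = -2

-2


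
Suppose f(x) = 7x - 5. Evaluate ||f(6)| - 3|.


f(6) = 37
|37| = 37
|37 - 3| = 34

34


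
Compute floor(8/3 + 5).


8/3 = 2.6667
2.6667 + 5 = 7.6667
floor(7.6667) = 7

7


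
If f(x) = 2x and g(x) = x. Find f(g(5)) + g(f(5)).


20


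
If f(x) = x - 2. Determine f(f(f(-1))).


-7


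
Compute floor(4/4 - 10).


4/4 = 1
1 - 10 = -9
floor(-9) = -9

-9


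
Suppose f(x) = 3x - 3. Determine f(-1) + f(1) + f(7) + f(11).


42


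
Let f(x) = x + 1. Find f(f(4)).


6


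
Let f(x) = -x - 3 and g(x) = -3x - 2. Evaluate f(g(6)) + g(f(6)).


f(g(6)) = 17
g(f(6)) = 25
Sum = 42

42


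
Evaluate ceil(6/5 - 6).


6/5 = 1.2
1.2 - 6 = -4.8
ceil(-4.8) = -4

-4


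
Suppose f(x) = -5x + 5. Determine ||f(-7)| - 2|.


f(-7) = 40
|40| = 40
|40 - 2| = 38

38


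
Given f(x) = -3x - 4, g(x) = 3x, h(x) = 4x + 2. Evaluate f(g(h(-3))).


h(-3) = -10
g(-10) = -30
f(-30) = 86

86


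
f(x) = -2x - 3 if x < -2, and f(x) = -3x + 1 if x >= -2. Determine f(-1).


-1 satisfies x >= -2
f(-1) = 4

4


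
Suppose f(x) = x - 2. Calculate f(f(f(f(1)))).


f(1) = -1
f(-1) = -3
f(-3) = -5
f(-5) = -7

-7


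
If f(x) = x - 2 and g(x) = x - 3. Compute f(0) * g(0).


f(0) = -2
g(0) = -3
Product = 6

6


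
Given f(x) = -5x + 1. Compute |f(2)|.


9


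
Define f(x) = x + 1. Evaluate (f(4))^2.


f(4) = 5
(5)^2 = 25

25


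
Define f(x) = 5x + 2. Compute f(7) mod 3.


f(7) = 37
37 mod 3 = 1

1


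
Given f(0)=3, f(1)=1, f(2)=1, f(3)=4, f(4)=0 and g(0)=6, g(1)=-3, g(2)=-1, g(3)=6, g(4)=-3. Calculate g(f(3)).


-3


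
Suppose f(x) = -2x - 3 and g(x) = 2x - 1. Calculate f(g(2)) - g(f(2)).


f(g(2)) = -9
g(f(2)) = -15
Difference = 6

6


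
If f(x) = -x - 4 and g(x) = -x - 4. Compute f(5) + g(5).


f(5) = -9
g(5) = -9
Sum = -18

-18


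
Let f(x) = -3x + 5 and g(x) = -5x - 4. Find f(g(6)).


g(6) = -34
f(-34) = 107

107


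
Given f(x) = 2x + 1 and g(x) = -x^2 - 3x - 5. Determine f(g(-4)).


g(-4) = -9
f(-9) = -17

-17


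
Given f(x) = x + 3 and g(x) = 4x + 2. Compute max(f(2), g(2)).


f(2) = 5
g(2) = 10
max = 10

10


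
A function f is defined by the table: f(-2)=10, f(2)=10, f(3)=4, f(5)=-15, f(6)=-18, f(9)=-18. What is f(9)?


Reading from the table at x = 9

-18


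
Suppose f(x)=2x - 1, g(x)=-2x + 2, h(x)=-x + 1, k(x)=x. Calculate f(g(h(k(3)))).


k(3) = 3
h(3) = -2
g(-2) = 6
f(6) = 11

11


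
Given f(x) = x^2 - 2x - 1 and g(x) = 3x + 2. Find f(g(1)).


14


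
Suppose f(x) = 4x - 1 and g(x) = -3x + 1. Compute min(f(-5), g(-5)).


f(-5) = -21
g(-5) = 16
min = -21

-21


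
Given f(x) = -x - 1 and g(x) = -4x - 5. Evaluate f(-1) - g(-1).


f(-1) = 0
g(-1) = -1
Difference = 1

1


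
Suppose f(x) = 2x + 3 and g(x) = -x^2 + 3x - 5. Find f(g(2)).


g(2) = -3
f(-3) = -3

-3


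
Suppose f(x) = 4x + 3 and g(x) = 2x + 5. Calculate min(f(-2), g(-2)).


f(-2) = -5
g(-2) = 1
min = -5

-5


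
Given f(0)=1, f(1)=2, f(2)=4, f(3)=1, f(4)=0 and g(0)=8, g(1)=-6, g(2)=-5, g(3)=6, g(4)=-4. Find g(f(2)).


f(2) = 4
g(4) = -4

-4


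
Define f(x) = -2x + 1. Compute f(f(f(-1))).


f(-1) = 3
f(3) = -5
f(-5) = 11

11


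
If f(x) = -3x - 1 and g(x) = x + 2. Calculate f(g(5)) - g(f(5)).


f(g(5)) = -22
g(f(5)) = -14
Difference = -8

-8


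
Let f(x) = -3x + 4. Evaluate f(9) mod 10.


f(9) = -23
-23 mod 10 = 7

7


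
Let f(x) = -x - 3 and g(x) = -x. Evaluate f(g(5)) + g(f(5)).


10


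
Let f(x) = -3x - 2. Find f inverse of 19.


Solve -3x - 2 = 19
x = (19 + 2) / (-3) = -7

-7


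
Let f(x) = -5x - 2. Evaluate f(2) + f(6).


f(2) = -12
f(6) = -32
Sum = -44

-44


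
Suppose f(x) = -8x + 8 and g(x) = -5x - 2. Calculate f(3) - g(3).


f(3) = -16
g(3) = -17
Difference = 1

1


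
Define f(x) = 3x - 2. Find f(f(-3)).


f(-3) = -11
f(-11) = -35

-35


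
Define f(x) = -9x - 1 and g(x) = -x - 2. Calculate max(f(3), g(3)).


f(3) = -28
g(3) = -5
max = -5

-5


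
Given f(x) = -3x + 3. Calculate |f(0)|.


3


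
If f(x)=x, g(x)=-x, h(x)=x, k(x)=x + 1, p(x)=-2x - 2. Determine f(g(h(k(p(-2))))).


p(-2) = 2
k(2) = 3
h(3) = 3
g(3) = -3
f(-3) = -3

-3


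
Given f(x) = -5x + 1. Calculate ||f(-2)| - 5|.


f(-2) = 11
|11| = 11
|11 - 5| = 6

6


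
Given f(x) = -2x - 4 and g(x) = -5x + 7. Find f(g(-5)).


g(-5) = 32
f(32) = -68

-68


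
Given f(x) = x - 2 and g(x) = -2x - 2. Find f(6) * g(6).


f(6) = 4
g(6) = -14
Product = -56

-56


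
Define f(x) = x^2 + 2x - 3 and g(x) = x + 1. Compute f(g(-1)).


-3


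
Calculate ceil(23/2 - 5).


23/2 = 11.5
11.5 - 5 = 6.5
ceil(6.5) = 7

7


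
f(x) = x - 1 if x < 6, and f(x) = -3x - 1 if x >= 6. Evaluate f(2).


2 satisfies x < 6
f(2) = 1

1


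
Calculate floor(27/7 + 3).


27/7 = 3.8571
3.8571 + 3 = 6.8571
floor(6.8571) = 6

6


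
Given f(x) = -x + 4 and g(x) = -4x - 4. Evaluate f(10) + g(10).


-50


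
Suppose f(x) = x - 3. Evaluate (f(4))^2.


f(4) = 1
(1)^2 = 1

1


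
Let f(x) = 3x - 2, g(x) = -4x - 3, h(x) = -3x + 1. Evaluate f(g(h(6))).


h(6) = -17
g(-17) = 65
f(65) = 193

193


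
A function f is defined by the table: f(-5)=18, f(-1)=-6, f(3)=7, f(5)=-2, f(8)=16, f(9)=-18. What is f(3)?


Reading from the table at x = 3

7


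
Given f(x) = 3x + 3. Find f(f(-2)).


f(-2) = -3
f(-3) = -6

-6


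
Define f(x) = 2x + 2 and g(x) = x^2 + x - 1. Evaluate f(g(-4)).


g(-4) = 11
f(11) = 24

24


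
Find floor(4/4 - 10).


4/4 = 1
1 - 10 = -9
floor(-9) = -9

-9


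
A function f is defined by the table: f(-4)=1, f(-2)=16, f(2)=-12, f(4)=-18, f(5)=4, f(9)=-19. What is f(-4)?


Reading from the table at x = -4

1


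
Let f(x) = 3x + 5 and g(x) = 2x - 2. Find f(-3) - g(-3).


f(-3) = -4
g(-3) = -8
Difference = 4

4


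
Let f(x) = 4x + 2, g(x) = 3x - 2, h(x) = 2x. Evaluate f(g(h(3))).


h(3) = 6
g(6) = 16
f(16) = 66

66


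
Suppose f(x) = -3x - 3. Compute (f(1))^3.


-216


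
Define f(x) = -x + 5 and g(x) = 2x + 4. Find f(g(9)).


-17


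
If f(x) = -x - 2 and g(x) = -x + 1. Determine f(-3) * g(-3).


4


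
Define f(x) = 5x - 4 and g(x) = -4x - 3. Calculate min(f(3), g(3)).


f(3) = 11
g(3) = -15
min = -15

-15


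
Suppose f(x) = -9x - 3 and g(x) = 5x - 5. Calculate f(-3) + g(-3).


f(-3) = 24
g(-3) = -20
Sum = 4

4


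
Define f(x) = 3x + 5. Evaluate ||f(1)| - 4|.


f(1) = 8
|8| = 8
|8 - 4| = 4

4


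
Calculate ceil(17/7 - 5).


17/7 = 2.4286
2.4286 - 5 = -2.5714
ceil(-2.5714) = -2

-2


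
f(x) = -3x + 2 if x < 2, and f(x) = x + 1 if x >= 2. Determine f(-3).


11


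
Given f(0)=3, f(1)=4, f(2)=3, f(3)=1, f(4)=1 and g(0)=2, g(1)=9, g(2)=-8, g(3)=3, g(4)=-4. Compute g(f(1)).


f(1) = 4
g(4) = -4

-4


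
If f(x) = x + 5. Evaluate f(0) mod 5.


f(0) = 5
5 mod 5 = 0

0


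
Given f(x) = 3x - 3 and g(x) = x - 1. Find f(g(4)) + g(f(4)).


f(g(4)) = 6
g(f(4)) = 8
Sum = 14

14


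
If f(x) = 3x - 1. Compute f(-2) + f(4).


f(-2) = -7
f(4) = 11
Sum = 4

4


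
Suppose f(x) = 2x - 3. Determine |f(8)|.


f(8) = 13
|13| = 13

13


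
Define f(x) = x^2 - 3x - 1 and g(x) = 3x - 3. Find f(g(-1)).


g(-1) = -6
f(-6) = 1*(-6)^2 - 3*(-6) - 1 = 53

53


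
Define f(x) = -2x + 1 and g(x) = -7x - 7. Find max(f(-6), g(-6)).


f(-6) = 13
g(-6) = 35
max = 35

35


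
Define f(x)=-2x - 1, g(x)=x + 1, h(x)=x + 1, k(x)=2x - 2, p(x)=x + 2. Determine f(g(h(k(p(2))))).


-17


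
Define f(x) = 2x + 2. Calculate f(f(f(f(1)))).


f(1) = 4
f(4) = 10
f(10) = 22
f(22) = 46

46


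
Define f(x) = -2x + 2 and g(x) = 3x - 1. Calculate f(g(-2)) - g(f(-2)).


-1


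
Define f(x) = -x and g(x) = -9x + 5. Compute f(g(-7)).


g(-7) = 68
f(68) = -68

-68


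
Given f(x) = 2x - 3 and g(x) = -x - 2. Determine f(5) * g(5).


f(5) = 7
g(5) = -7
Product = -49

-49


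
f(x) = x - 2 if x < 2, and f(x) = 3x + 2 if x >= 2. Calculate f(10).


10 satisfies x >= 2
f(10) = 32

32


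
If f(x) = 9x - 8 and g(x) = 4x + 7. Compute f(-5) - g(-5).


f(-5) = -53
g(-5) = -13
Difference = -40

-40


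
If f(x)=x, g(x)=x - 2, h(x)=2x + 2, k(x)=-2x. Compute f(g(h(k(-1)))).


k(-1) = 2
h(2) = 6
g(6) = 4
f(4) = 4

4


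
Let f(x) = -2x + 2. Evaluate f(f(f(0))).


f(0) = 2
f(2) = -2
f(-2) = 6

6


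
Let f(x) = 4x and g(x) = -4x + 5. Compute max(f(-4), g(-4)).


f(-4) = -16
g(-4) = 21
max = 21

21


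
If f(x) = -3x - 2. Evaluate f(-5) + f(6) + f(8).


f(-5) = 13
f(6) = -20
f(8) = -26
Sum = -33

-33


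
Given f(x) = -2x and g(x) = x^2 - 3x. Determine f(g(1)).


g(1) = -2
f(-2) = 4

4


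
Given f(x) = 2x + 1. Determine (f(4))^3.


729


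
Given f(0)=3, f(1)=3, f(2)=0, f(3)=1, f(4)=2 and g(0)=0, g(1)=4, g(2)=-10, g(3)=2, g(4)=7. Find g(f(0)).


f(0) = 3
g(3) = 2

2


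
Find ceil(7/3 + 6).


7/3 = 2.3333
2.3333 + 6 = 8.3333
ceil(8.3333) = 9

9


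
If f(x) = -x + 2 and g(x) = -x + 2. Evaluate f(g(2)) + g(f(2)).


f(g(2)) = 2
g(f(2)) = 2
Sum = 4

4


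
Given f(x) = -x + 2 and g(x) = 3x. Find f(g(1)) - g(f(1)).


f(g(1)) = -1
g(f(1)) = 3
Difference = -4

-4


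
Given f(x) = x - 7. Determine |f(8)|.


f(8) = 1
|1| = 1

1


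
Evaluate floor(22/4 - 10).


22/4 = 5.5
5.5 - 10 = -4.5
floor(-4.5) = -5

-5


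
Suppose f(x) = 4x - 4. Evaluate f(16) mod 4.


f(16) = 60
60 mod 4 = 0

0


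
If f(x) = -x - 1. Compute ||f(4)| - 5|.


0


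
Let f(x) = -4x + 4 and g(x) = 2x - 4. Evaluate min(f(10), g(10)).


f(10) = -36
g(10) = 16
min = -36

-36


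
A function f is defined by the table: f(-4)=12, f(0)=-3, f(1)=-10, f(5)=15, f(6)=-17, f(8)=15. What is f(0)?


Reading from the table at x = 0

-3


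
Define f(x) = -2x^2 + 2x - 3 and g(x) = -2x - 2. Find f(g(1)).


g(1) = -4
f(-4) = (-2)*(-4)^2 + 2*(-4) - 3 = -43

-43


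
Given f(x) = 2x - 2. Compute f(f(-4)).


f(-4) = -10
f(-10) = -22

-22


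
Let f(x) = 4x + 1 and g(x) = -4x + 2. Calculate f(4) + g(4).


f(4) = 17
g(4) = -14
Sum = 3

3


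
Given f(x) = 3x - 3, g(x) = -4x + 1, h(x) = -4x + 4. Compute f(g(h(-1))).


-96


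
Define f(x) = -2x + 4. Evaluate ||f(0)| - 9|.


f(0) = 4
|4| = 4
|4 - 9| = 5

5


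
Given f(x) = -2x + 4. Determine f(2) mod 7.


f(2) = 0
0 mod 7 = 0

0


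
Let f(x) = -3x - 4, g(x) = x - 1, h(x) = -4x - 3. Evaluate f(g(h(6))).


h(6) = -27
g(-27) = -28
f(-28) = 80

80


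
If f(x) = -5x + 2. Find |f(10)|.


f(10) = -48
|-48| = 48

48


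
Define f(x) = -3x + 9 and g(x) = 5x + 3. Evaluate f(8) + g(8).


f(8) = -15
g(8) = 43
Sum = 28

28


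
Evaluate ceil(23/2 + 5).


17


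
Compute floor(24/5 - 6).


24/5 = 4.8
4.8 - 6 = -1.2
floor(-1.2) = -2

-2


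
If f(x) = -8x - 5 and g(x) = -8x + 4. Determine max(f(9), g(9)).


-68


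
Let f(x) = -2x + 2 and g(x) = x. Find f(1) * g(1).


f(1) = 0
g(1) = 1
Product = 0

0


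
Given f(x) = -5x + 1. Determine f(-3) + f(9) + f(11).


f(-3) = 16
f(9) = -44
f(11) = -54
Sum = -82

-82


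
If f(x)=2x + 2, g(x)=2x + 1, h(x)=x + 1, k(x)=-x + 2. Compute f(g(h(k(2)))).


k(2) = 0
h(0) = 1
g(1) = 3
f(3) = 8

8


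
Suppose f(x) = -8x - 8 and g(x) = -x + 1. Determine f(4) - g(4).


f(4) = -40
g(4) = -3
Difference = -37

-37


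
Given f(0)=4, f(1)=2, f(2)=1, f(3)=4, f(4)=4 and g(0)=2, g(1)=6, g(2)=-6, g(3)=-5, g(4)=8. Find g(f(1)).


f(1) = 2
g(2) = -6

-6


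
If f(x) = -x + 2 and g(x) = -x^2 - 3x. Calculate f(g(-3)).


2


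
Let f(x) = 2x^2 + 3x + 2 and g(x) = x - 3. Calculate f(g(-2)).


g(-2) = -5
f(-5) = 2*(-5)^2 + 3*(-5) + 2 = 37

37


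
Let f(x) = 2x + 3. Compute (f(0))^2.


9


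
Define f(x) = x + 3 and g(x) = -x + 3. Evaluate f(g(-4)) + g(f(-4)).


14


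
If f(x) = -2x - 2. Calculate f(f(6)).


26


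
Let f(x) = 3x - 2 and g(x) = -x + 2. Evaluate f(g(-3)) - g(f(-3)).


f(g(-3)) = 13
g(f(-3)) = 13
Difference = 0

0


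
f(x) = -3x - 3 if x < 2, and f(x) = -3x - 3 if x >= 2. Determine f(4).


4 satisfies x >= 2
f(4) = -15

-15


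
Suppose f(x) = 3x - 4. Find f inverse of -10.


Solve 3x - 4 = -10
x = (-10 + 4) / 3 = -2

-2


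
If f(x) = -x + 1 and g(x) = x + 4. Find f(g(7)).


g(7) = 11
f(11) = -10

-10


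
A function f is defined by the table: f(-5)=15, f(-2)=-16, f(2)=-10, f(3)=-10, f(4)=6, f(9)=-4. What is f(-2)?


-16


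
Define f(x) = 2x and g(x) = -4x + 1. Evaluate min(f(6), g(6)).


-23


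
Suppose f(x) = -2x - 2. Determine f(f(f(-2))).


f(-2) = 2
f(2) = -6
f(-6) = 10

10


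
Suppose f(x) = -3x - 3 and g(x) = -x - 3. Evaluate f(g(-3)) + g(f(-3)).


f(g(-3)) = -3
g(f(-3)) = -9
Sum = -12

-12


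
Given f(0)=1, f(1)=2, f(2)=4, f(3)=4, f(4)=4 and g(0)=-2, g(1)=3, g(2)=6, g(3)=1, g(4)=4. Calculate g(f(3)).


f(3) = 4
g(4) = 4

4


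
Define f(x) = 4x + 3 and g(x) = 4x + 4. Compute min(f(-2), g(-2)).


f(-2) = -5
g(-2) = -4
min = -5

-5


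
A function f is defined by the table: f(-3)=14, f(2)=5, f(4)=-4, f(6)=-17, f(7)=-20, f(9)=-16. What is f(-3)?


Reading from the table at x = -3

14


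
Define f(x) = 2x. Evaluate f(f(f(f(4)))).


f(4) = 8
f(8) = 16
f(16) = 32
f(32) = 64

64


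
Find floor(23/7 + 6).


23/7 = 3.2857
3.2857 + 6 = 9.2857
floor(9.2857) = 9

9


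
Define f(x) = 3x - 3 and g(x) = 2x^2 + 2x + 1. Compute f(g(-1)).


g(-1) = 1
f(1) = 0

0


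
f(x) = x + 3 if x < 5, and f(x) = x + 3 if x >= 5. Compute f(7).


7 satisfies x >= 5
f(7) = 10

10


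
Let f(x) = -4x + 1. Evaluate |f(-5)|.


f(-5) = 21
|21| = 21

21


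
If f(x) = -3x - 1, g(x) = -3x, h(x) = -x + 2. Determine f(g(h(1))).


8


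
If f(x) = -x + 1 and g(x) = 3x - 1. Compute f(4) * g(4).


f(4) = -3
g(4) = 11
Product = -33

-33


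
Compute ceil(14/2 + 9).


14/2 = 7
7 + 9 = 16
ceil(16) = 16

16


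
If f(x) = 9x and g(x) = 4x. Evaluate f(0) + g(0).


0


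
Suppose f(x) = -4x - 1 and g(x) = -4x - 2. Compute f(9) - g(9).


f(9) = -37
g(9) = -38
Difference = 1

1


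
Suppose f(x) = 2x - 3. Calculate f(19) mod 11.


f(19) = 35
35 mod 11 = 2

2


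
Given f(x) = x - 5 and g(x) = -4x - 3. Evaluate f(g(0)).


-8


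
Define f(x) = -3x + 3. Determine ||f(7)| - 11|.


7


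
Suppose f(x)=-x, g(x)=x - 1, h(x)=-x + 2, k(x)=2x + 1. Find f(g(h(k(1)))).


k(1) = 3
h(3) = -1
g(-1) = -2
f(-2) = 2

2


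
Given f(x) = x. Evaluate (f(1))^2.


f(1) = 1
(1)^2 = 1

1


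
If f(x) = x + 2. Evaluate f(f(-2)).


f(-2) = 0
f(0) = 2

2


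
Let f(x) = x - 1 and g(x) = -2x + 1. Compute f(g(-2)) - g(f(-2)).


f(g(-2)) = 4
g(f(-2)) = 7
Difference = -3

-3


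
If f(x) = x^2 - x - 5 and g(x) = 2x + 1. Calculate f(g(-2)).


7


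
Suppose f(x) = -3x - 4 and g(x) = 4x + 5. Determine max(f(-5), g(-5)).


f(-5) = 11
g(-5) = -15
max = 11

11


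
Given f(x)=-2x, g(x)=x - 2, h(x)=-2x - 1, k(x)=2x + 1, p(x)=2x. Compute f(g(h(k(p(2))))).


p(2) = 4
k(4) = 9
h(9) = -19
g(-19) = -21
f(-21) = 42

42


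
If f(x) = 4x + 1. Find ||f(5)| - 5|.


f(5) = 21
|21| = 21
|21 - 5| = 16

16


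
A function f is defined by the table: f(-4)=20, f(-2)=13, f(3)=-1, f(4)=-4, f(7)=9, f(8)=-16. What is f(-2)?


Reading from the table at x = -2

13


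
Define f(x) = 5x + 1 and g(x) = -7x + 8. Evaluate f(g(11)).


g(11) = -69
f(-69) = -344

-344


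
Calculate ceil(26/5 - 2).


4


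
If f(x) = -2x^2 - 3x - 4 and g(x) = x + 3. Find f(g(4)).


g(4) = 7
f(7) = (-2)*(7)^2 - 3*(7) - 4 = -123

-123


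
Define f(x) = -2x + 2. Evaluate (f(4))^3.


f(4) = -6
(-6)^3 = -216

-216


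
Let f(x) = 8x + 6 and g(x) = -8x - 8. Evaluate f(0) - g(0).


f(0) = 6
g(0) = -8
Difference = 14

14


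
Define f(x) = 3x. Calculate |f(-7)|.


f(-7) = -21
|-21| = 21

21


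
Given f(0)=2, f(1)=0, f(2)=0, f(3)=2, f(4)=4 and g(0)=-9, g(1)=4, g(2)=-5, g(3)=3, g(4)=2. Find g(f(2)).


f(2) = 0
g(0) = -9

-9


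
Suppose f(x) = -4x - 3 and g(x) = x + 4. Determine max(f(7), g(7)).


f(7) = -31
g(7) = 11
max = 11

11


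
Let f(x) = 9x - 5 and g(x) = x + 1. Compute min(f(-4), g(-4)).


f(-4) = -41
g(-4) = -3
min = -41

-41


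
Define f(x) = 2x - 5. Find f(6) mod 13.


f(6) = 7
7 mod 13 = 7

7


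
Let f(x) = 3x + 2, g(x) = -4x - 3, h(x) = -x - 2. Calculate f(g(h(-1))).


h(-1) = -1
g(-1) = 1
f(1) = 5

5


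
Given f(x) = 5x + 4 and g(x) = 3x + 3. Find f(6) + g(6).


55


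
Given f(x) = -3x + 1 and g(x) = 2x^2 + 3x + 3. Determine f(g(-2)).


g(-2) = 5
f(5) = -14

-14


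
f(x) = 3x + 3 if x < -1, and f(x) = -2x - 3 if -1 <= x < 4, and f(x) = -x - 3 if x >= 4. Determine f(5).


-8


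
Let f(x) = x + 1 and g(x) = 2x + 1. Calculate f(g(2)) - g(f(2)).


f(g(2)) = 6
g(f(2)) = 7
Difference = -1

-1


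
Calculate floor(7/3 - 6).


7/3 = 2.3333
2.3333 - 6 = -3.6667
floor(-3.6667) = -4

-4


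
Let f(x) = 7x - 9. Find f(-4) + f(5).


f(-4) = -37
f(5) = 26
Sum = -11

-11


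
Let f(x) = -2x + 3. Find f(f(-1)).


f(-1) = 5
f(5) = -7

-7


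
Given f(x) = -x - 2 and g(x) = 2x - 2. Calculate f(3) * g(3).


f(3) = -5
g(3) = 4
Product = -20

-20


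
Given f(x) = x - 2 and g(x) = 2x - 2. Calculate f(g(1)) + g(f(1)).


f(g(1)) = -2
g(f(1)) = -4
Sum = -6

-6


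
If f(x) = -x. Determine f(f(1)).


f(1) = -1
f(-1) = 1

1


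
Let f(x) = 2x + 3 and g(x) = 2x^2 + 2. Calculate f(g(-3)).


43


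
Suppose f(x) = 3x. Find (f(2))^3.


f(2) = 6
(6)^3 = 216

216


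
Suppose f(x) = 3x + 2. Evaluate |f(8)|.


f(8) = 26
|26| = 26

26


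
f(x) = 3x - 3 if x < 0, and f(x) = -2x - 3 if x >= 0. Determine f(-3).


-3 satisfies x < 0
f(-3) = -12

-12


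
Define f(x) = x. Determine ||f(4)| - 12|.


8


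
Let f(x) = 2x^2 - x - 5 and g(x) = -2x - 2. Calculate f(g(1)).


g(1) = -4
f(-4) = 2*(-4)^2 - 1*(-4) - 5 = 31

31


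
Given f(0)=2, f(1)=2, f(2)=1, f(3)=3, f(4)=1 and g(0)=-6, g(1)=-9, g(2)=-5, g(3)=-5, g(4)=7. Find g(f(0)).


f(0) = 2
g(2) = -5

-5


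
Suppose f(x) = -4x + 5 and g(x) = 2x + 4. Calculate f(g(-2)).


g(-2) = 0
f(0) = 5

5


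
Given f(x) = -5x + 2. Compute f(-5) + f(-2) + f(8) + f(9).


f(-5) = 27
f(-2) = 12
f(8) = -38
f(9) = -43
Sum = -42

-42


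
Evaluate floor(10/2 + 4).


10/2 = 5
5 + 4 = 9
floor(9) = 9

9


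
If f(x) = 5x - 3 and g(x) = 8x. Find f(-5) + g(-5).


-68


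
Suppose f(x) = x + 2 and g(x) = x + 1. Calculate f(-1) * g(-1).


f(-1) = 1
g(-1) = 0
Product = 0

0


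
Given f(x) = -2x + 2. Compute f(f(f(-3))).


f(-3) = 8
f(8) = -14
f(-14) = 30

30


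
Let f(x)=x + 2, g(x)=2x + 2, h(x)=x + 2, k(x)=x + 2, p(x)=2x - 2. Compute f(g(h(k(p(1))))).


p(1) = 0
k(0) = 2
h(2) = 4
g(4) = 10
f(10) = 12

12


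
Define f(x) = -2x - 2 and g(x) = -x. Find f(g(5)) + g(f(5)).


f(g(5)) = 8
g(f(5)) = 12
Sum = 20

20


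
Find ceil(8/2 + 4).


8/2 = 4
4 + 4 = 8
ceil(8) = 8

8


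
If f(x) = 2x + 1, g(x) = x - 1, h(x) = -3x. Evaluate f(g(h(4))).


h(4) = -12
g(-12) = -13
f(-13) = -25

-25


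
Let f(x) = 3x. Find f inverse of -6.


-2


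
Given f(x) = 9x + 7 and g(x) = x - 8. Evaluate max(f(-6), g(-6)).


f(-6) = -47
g(-6) = -14
max = -14

-14


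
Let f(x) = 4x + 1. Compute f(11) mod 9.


f(11) = 45
45 mod 9 = 0

0


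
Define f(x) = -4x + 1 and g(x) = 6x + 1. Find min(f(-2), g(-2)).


f(-2) = 9
g(-2) = -11
min = -11

-11


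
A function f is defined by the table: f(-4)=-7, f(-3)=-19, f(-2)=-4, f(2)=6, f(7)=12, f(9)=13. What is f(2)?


6


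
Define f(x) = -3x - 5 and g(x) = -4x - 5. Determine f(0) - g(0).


f(0) = -5
g(0) = -5
Difference = 0

0


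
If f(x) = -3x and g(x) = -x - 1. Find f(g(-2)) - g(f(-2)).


f(g(-2)) = -3
g(f(-2)) = -7
Difference = 4

4


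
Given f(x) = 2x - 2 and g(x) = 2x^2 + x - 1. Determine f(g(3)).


g(3) = 20
f(20) = 38

38


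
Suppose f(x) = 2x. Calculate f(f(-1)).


f(-1) = -2
f(-2) = -4

-4


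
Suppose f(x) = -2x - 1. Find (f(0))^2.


f(0) = -1
(-1)^2 = 1

1


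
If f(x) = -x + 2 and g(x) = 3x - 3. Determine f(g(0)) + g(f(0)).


f(g(0)) = 5
g(f(0)) = 3
Sum = 8

8


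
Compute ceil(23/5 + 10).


15


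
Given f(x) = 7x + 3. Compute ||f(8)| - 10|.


f(8) = 59
|59| = 59
|59 - 10| = 49

49


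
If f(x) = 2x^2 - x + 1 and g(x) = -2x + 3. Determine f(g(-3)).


g(-3) = 9
f(9) = 2*(9)^2 - 1*(9) + 1 = 154

154


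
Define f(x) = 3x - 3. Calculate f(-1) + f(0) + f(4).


f(-1) = -6
f(0) = -3
f(4) = 9
Sum = 0

0


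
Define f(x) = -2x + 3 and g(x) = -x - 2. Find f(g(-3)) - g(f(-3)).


12


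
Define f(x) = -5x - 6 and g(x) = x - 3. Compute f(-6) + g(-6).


f(-6) = 24
g(-6) = -9
Sum = 15

15


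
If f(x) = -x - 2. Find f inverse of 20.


Solve -x - 2 = 20
x = (20 + 2) / (-1) = -22

-22


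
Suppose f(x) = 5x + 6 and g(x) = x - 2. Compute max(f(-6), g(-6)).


f(-6) = -24
g(-6) = -8
max = -8

-8


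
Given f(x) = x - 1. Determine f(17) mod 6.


f(17) = 16
16 mod 6 = 4

4


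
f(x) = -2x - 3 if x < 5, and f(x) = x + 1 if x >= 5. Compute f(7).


7 satisfies x >= 5
f(7) = 8

8


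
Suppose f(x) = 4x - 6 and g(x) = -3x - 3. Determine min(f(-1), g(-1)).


f(-1) = -10
g(-1) = 0
min = -10

-10


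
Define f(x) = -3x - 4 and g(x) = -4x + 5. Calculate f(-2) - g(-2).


-11


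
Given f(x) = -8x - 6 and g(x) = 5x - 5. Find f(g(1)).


g(1) = 0
f(0) = -6

-6


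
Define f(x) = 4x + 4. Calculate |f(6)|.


f(6) = 28
|28| = 28

28


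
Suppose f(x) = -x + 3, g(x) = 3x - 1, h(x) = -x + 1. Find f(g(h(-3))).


-8


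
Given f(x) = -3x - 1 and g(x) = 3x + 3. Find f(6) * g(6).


-399


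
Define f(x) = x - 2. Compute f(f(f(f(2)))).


-6


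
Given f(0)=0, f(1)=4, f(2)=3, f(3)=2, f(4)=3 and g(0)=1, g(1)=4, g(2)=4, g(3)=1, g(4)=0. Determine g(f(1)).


f(1) = 4
g(4) = 0

0


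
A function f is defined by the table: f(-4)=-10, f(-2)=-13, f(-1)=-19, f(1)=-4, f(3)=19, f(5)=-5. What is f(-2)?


-13


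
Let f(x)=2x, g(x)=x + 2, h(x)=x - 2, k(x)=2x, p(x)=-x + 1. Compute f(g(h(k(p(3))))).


-8


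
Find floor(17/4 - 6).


17/4 = 4.25
4.25 - 6 = -1.75
floor(-1.75) = -2

-2


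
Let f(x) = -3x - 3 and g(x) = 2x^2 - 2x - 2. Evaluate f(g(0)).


g(0) = -2
f(-2) = 3

3


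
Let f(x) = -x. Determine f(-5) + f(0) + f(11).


f(-5) = 5
f(0) = 0
f(11) = -11
Sum = -6

-6


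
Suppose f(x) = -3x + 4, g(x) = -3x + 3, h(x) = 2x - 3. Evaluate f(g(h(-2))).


h(-2) = -7
g(-7) = 24
f(24) = -68

-68


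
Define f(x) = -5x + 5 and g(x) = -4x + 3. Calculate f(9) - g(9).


f(9) = -40
g(9) = -33
Difference = -7

-7


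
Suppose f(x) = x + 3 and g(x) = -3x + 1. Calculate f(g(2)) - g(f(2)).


12


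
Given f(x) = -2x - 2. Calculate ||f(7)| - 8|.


f(7) = -16
|-16| = 16
|16 - 8| = 8

8


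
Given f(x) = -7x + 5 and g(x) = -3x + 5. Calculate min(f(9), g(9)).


f(9) = -58
g(9) = -22
min = -58

-58


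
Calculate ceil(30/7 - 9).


30/7 = 4.2857
4.2857 - 9 = -4.7143
ceil(-4.7143) = -4

-4


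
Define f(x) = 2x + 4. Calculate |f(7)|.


f(7) = 18
|18| = 18

18


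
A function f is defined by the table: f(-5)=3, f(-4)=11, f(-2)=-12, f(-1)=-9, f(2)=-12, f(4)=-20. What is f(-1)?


-9


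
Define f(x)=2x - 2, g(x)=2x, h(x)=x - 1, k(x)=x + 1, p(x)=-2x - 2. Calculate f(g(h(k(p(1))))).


p(1) = -4
k(-4) = -3
h(-3) = -4
g(-4) = -8
f(-8) = -18

-18


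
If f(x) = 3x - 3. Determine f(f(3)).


f(3) = 6
f(6) = 15

15


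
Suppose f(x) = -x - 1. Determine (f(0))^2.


1


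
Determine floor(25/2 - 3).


25/2 = 12.5
12.5 - 3 = 9.5
floor(9.5) = 9

9


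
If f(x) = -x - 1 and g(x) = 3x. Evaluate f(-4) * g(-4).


f(-4) = 3
g(-4) = -12
Product = -36

-36


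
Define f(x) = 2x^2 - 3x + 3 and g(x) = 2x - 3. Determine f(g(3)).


g(3) = 3
f(3) = 2*(3)^2 - 3*(3) + 3 = 12

12


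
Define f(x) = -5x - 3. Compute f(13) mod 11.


f(13) = -68
-68 mod 11 = 9

9


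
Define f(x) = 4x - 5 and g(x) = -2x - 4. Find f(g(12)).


g(12) = -28
f(-28) = -117

-117


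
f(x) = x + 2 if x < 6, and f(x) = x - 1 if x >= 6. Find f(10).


9


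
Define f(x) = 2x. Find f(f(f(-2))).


-16


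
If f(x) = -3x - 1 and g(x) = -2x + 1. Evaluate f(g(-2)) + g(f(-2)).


f(g(-2)) = -16
g(f(-2)) = -9
Sum = -25

-25


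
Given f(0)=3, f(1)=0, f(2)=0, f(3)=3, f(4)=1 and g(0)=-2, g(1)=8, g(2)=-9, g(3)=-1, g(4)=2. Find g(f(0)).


f(0) = 3
g(3) = -1

-1


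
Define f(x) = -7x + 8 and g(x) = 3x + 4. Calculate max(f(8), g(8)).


f(8) = -48
g(8) = 28
max = 28

28


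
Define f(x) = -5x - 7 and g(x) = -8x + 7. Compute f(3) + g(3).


f(3) = -22
g(3) = -17
Sum = -39

-39


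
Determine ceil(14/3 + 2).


7


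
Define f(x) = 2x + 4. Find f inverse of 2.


Solve 2x + 4 = 2
x = (2 - 4) / 2 = -1

-1


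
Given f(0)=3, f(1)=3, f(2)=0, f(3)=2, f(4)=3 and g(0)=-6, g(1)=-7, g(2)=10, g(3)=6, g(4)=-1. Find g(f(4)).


f(4) = 3
g(3) = 6

6


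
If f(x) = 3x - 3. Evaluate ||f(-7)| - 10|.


f(-7) = -24
|-24| = 24
|24 - 10| = 14

14


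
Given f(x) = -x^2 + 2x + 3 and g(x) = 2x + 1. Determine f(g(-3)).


-32


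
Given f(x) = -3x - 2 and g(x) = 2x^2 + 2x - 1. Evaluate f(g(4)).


g(4) = 39
f(39) = -119

-119


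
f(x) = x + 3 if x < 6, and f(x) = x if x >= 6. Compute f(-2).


1


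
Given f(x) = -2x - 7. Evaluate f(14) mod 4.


f(14) = -35
-35 mod 4 = 1

1


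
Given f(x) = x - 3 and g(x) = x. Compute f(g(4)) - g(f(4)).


0


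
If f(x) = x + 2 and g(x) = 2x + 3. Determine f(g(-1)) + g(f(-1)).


8


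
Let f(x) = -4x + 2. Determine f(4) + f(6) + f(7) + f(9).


f(4) = -14
f(6) = -22
f(7) = -26
f(9) = -34
Sum = -96

-96


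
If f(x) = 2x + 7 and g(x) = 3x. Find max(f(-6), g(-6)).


f(-6) = -5
g(-6) = -18
max = -5

-5


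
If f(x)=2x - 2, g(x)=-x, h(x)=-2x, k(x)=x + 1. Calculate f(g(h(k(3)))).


k(3) = 4
h(4) = -8
g(-8) = 8
f(8) = 14

14


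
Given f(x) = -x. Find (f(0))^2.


f(0) = 0
(0)^2 = 0

0


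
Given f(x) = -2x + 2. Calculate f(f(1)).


2


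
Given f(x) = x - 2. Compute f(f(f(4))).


f(4) = 2
f(2) = 0
f(0) = -2

-2


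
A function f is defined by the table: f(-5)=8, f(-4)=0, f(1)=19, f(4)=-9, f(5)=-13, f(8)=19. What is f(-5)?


Reading from the table at x = -5

8


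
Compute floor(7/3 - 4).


-2


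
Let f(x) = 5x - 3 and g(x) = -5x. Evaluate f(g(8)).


-203


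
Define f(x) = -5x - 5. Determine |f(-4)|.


f(-4) = 15
|15| = 15

15


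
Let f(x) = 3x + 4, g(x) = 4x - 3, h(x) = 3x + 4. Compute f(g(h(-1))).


h(-1) = 1
g(1) = 1
f(1) = 7

7


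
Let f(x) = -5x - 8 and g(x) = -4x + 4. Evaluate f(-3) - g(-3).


f(-3) = 7
g(-3) = 16
Difference = -9

-9


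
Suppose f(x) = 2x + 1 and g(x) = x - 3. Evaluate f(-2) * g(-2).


15


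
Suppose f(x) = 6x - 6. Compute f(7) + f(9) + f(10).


f(7) = 36
f(9) = 48
f(10) = 54
Sum = 138

138


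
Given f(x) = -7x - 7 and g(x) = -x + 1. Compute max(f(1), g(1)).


f(1) = -14
g(1) = 0
max = 0

0


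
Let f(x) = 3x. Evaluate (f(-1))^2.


f(-1) = -3
(-3)^2 = 9

9


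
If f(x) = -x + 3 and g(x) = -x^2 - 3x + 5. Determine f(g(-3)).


-2


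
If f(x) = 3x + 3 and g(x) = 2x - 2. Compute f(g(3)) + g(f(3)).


f(g(3)) = 15
g(f(3)) = 22
Sum = 37

37


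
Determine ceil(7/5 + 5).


7/5 = 1.4
1.4 + 5 = 6.4
ceil(6.4) = 7

7


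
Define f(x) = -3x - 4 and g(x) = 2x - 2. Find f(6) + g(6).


-12


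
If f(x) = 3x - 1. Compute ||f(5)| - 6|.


f(5) = 14
|14| = 14
|14 - 6| = 8

8


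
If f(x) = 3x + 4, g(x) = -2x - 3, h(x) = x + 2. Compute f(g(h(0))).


h(0) = 2
g(2) = -7
f(-7) = -17

-17


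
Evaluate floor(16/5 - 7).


16/5 = 3.2
3.2 - 7 = -3.8
floor(-3.8) = -4

-4


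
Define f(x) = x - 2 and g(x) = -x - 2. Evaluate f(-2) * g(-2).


f(-2) = -4
g(-2) = 0
Product = 0

0


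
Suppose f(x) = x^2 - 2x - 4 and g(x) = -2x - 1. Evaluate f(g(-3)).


g(-3) = 5
f(5) = 1*(5)^2 - 2*(5) - 4 = 11

11


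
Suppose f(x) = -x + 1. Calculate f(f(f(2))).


-1


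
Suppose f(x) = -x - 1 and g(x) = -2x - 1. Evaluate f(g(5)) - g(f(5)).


f(g(5)) = 10
g(f(5)) = 11
Difference = -1

-1


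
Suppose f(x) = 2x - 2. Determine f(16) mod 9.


f(16) = 30
30 mod 9 = 3

3


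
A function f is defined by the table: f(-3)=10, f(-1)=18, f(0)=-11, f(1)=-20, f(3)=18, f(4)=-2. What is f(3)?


Reading from the table at x = 3

18


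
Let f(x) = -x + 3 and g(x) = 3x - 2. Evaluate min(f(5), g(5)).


f(5) = -2
g(5) = 13
min = -2

-2


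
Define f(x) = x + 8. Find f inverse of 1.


Solve x + 8 = 1
x = (1 - 8) / 1 = -7

-7


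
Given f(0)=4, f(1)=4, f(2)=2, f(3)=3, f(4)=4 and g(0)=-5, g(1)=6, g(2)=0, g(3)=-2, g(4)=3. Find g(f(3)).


f(3) = 3
g(3) = -2

-2


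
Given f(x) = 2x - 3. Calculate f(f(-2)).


f(-2) = -7
f(-7) = -17

-17


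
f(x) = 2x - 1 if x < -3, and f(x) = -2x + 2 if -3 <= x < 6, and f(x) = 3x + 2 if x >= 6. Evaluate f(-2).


-2 satisfies -3 <= x < 6
f(-2) = 6

6


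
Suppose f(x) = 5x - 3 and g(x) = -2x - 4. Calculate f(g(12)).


g(12) = -28
f(-28) = -143

-143


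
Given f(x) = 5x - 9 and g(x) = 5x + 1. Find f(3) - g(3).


-10


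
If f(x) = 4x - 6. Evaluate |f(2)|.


f(2) = 2
|2| = 2

2


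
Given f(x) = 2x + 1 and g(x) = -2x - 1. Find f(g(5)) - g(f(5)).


2


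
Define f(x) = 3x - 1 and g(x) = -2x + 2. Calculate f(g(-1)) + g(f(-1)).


f(g(-1)) = 11
g(f(-1)) = 10
Sum = 21

21


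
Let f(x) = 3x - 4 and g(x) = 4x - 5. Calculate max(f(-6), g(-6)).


-22


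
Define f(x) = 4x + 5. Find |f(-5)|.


15


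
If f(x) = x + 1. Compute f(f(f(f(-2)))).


f(-2) = -1
f(-1) = 0
f(0) = 1
f(1) = 2

2


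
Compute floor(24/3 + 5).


24/3 = 8
8 + 5 = 13
floor(13) = 13

13


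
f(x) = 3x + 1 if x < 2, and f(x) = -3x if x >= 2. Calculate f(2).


2 satisfies x >= 2
f(2) = -6

-6


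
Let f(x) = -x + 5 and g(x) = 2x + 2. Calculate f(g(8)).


g(8) = 18
f(18) = -13

-13


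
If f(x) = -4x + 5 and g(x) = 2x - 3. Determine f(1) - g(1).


2


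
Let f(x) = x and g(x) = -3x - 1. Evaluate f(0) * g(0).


f(0) = 0
g(0) = -1
Product = 0

0


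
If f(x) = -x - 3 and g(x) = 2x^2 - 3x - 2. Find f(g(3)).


g(3) = 7
f(7) = -10

-10


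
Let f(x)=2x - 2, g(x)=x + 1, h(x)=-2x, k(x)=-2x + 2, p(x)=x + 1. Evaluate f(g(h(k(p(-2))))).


p(-2) = -1
k(-1) = 4
h(4) = -8
g(-8) = -7
f(-7) = -16

-16


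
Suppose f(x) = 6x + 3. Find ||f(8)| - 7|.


f(8) = 51
|51| = 51
|51 - 7| = 44

44


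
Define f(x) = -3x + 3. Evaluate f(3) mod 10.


4


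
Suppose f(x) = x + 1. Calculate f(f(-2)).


0


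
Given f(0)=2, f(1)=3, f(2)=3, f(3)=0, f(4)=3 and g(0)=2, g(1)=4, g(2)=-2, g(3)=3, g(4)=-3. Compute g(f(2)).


3


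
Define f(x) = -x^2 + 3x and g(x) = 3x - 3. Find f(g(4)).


-54


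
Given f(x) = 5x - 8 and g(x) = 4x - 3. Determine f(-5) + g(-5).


-56


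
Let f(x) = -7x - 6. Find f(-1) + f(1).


f(-1) = 1
f(1) = -13
Sum = -12

-12


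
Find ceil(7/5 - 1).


1


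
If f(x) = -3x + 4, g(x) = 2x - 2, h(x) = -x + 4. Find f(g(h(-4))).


-38


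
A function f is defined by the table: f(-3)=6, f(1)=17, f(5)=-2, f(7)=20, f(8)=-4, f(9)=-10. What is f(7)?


Reading from the table at x = 7

20


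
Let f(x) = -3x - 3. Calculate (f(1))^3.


f(1) = -6
(-6)^3 = -216

-216


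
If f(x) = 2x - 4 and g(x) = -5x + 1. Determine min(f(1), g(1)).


-4


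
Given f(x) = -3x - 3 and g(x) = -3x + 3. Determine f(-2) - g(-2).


-6


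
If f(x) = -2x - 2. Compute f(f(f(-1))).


f(-1) = 0
f(0) = -2
f(-2) = 2

2


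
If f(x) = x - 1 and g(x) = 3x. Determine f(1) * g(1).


f(1) = 0
g(1) = 3
Product = 0

0


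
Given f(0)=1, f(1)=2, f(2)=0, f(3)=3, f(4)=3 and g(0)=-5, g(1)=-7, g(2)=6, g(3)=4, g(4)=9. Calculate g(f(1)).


f(1) = 2
g(2) = 6

6


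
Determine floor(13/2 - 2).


13/2 = 6.5
6.5 - 2 = 4.5
floor(4.5) = 4

4


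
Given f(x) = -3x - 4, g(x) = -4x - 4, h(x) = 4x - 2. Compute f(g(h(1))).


h(1) = 2
g(2) = -12
f(-12) = 32

32


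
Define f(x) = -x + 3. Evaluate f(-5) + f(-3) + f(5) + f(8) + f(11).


f(-5) = 8
f(-3) = 6
f(5) = -2
f(8) = -5
f(11) = -8
Sum = -1

-1


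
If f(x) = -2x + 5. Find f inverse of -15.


Solve -2x + 5 = -15
x = (-15 - 5) / (-2) = 10

10


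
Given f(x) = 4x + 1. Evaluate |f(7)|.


f(7) = 29
|29| = 29

29


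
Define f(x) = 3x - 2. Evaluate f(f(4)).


f(4) = 10
f(10) = 28

28


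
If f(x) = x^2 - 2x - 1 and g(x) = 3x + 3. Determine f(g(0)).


g(0) = 3
f(3) = 1*(3)^2 - 2*(3) - 1 = 2

2


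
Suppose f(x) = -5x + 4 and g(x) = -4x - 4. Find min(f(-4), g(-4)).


f(-4) = 24
g(-4) = 12
min = 12

12


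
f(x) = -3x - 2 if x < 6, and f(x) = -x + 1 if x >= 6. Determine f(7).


7 satisfies x >= 6
f(7) = -6

-6


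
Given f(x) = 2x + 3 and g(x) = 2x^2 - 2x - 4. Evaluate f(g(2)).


g(2) = 0
f(0) = 3

3


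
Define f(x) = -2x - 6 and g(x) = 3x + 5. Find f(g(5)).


g(5) = 20
f(20) = -46

-46


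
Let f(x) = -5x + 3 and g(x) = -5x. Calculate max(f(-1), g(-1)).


f(-1) = 8
g(-1) = 5
max = 8

8


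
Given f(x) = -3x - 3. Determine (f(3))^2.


f(3) = -12
(-12)^2 = 144

144


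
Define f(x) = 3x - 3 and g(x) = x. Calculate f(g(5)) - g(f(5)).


f(g(5)) = 12
g(f(5)) = 12
Difference = 0

0


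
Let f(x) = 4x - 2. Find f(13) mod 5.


0


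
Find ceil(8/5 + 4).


8/5 = 1.6
1.6 + 4 = 5.6
ceil(5.6) = 6

6


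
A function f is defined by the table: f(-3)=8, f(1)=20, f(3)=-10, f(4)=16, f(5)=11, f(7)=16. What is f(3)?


Reading from the table at x = 3

-10


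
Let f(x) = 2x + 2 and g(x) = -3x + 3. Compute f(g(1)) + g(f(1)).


f(g(1)) = 2
g(f(1)) = -9
Sum = -7

-7


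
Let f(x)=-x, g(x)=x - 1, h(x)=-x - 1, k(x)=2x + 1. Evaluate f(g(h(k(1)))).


k(1) = 3
h(3) = -4
g(-4) = -5
f(-5) = 5

5


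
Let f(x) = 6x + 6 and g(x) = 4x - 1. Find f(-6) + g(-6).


f(-6) = -30
g(-6) = -25
Sum = -55

-55


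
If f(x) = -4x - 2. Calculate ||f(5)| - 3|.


19


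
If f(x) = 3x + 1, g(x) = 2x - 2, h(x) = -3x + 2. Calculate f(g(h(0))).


h(0) = 2
g(2) = 2
f(2) = 7

7


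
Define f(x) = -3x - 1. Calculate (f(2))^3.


f(2) = -7
(-7)^3 = -343

-343


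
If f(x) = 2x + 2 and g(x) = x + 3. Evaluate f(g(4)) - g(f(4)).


f(g(4)) = 16
g(f(4)) = 13
Difference = 3

3


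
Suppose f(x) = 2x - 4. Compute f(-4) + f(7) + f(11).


f(-4) = -12
f(7) = 10
f(11) = 18
Sum = 16

16


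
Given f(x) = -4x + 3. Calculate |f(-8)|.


f(-8) = 35
|35| = 35

35


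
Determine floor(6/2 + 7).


6/2 = 3
3 + 7 = 10
floor(10) = 10

10


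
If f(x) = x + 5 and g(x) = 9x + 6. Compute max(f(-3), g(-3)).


f(-3) = 2
g(-3) = -21
max = 2

2


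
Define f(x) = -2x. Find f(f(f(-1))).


f(-1) = 2
f(2) = -4
f(-4) = 8

8


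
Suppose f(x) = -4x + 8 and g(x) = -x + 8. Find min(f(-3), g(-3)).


f(-3) = 20
g(-3) = 11
min = 11

11


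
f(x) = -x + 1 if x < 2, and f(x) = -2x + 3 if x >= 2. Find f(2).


-1


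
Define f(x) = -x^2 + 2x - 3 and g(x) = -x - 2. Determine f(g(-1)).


g(-1) = -1
f(-1) = (-1)*(-1)^2 + 2*(-1) - 3 = -6

-6


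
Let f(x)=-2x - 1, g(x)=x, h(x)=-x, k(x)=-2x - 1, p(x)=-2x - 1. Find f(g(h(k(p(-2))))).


p(-2) = 3
k(3) = -7
h(-7) = 7
g(7) = 7
f(7) = -15

-15


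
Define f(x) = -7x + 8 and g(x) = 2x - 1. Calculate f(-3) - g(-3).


36


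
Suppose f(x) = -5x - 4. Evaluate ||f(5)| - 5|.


24


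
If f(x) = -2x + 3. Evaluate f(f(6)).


f(6) = -9
f(-9) = 21

21


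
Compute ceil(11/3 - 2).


11/3 = 3.6667
3.6667 - 2 = 1.6667
ceil(1.6667) = 2

2


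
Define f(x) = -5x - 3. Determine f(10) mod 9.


f(10) = -53
-53 mod 9 = 1

1


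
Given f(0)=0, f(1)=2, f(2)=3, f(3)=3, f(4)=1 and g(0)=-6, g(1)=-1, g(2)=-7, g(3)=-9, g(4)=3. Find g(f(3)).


f(3) = 3
g(3) = -9

-9


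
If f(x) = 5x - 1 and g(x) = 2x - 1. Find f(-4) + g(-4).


f(-4) = -21
g(-4) = -9
Sum = -30

-30


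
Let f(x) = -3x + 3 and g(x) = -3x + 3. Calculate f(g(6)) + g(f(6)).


f(g(6)) = 48
g(f(6)) = 48
Sum = 96

96


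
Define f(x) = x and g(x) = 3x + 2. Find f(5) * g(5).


f(5) = 5
g(5) = 17
Product = 85

85


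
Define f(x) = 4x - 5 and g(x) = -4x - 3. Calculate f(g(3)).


g(3) = -15
f(-15) = -65

-65


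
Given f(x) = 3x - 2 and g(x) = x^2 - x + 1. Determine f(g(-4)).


g(-4) = 21
f(21) = 61

61


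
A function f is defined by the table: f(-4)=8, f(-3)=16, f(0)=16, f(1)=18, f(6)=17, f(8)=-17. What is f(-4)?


Reading from the table at x = -4

8


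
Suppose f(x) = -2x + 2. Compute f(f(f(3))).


f(3) = -4
f(-4) = 10
f(10) = -18

-18


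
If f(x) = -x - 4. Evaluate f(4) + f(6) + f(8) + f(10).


-44


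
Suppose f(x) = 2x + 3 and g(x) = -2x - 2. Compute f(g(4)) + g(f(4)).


f(g(4)) = -17
g(f(4)) = -24
Sum = -41

-41


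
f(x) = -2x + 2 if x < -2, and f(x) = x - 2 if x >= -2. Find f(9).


9 satisfies x >= -2
f(9) = 7

7


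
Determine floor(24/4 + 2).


8


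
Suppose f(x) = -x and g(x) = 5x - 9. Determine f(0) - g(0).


9
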